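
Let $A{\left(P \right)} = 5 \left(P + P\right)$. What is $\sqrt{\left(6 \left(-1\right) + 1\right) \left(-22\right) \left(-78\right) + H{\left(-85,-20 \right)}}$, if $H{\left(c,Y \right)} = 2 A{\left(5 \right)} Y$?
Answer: $46 i \sqrt{5} \approx 102.86 i$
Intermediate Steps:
$A{\left(P \right)} = 10 P$ ($A{\left(P \right)} = 5 \cdot 2 P = 10 P$)
$H{\left(c,Y \right)} = 100 Y$ ($H{\left(c,Y \right)} = 2 \cdot 10 \cdot 5 Y = 2 \cdot 50 Y = 100 Y$)
$\sqrt{\left(6 \left(-1\right) + 1\right) \left(-22\right) \left(-78\right) + H{\left(-85,-20 \right)}} = \sqrt{\left(6 \left(-1\right) + 1\right) \left(-22\right) \left(-78\right) + 100 \left(-20\right)} = \sqrt{\left(-6 + 1\right) \left(-22\right) \left(-78\right) - 2000} = \sqrt{\left(-5\right) \left(-22\right) \left(-78\right) - 2000} = \sqrt{110 \left(-78\right) - 2000} = \sqrt{-8580 - 2000} = \sqrt{-10580} = 46 i \sqrt{5}$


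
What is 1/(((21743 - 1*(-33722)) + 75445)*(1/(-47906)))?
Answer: -23953/65455 ≈ -0.36595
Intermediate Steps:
1/(((21743 - 1*(-33722)) + 75445)*(1/(-47906))) = 1/(((21743 + 33722) + 75445)*(-1/47906)) = -47906/(55465 + 75445) = -47906/130910 = (1/130910)*(-47906) = -23953/65455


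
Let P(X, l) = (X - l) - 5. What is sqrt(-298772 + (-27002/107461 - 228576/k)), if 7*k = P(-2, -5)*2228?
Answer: I*sqrt(1069129081419286190578)/59855777 ≈ 546.27*I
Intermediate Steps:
P(X, l) = -5 + X - l
k = -4456/7 (k = ((-5 - 2 - 1*(-5))*2228)/7 = ((-5 - 2 + 5)*2228)/7 = (-2*2228)/7 = (1/7)*(-4456) = -4456/7 ≈ -636.57)
sqrt(-298772 + (-27002/107461 - 228576/k)) = sqrt(-298772 + (-27002/107461 - 228576/(-4456/7))) = sqrt(-298772 + (-27002*1/107461 - 228576*(-7/4456))) = sqrt(-298772 + (-27002/107461 + 200004/557)) = sqrt(-298772 + 21477589730/59855777) = sqrt(-17861752616114/59855777) = I*sqrt(1069129081419286190578)/59855777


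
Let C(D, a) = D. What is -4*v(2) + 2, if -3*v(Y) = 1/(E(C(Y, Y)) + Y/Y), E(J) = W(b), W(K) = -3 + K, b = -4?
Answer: 16/9 ≈ 1.7778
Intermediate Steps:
E(J) = -7 (E(J) = -3 - 4 = -7)
v(Y) = 1/18 (v(Y) = -1/(3*(-7 + Y/Y)) = -1/(3*(-7 + 1)) = -⅓/(-6) = -⅓*(-⅙) = 1/18)
-4*v(2) + 2 = -4*1/18 + 2 = -2/9 + 2 = 16/9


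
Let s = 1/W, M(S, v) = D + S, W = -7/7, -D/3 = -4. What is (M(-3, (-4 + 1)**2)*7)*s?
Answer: -63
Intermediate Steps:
D = 12 (D = -3*(-4) = 12)
W = -1 (W = -7*1/7 = -1)
M(S, v) = 12 + S
s = -1 (s = 1/(-1) = -1)
(M(-3, (-4 + 1)**2)*7)*s = ((12 - 3)*7)*(-1) = (9*7)*(-1) = 63*(-1) = -63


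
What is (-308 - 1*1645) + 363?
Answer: -1590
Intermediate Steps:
(-308 - 1*1645) + 363 = (-308 - 1645) + 363 = -1953 + 363 = -1590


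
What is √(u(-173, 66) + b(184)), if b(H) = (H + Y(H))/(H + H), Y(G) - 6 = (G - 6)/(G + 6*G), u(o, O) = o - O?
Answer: I*√395630473/1288 ≈ 15.443*I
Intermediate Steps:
Y(G) = 6 + (-6 + G)/(7*G) (Y(G) = 6 + (G - 6)/(G + 6*G) = 6 + (-6 + G)/((7*G)) = 6 + (-6 + G)*(1/(7*G)) = 6 + (-6 + G)/(7*G))
b(H) = (H + (-6 + 43*H)/(7*H))/(2*H) (b(H) = (H + (-6 + 43*H)/(7*H))/(H + H) = (H + (-6 + 43*H)/(7*H))/((2*H)) = (H + (-6 + 43*H)/(7*H))*(1/(2*H)) = (H + (-6 + 43*H)/(7*H))/(2*H))
√(u(-173, 66) + b(184)) = √((-173 - 1*66) + (1/14)*(-6 + 7*184² + 43*184)/184²) = √((-173 - 66) + (1/14)*(1/33856)*(-6 + 7*33856 + 7912)) = √(-239 + (1/14)*(1/33856)*(-6 + 236992 + 7912)) = √(-239 + (1/14)*(1/33856)*244898) = √(-239 + 122449/236992) = √(-56518639/236992) = I*√395630473/1288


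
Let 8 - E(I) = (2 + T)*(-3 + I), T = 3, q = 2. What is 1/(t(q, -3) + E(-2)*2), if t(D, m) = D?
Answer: 1/68 ≈ 0.014706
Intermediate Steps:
E(I) = 23 - 5*I (E(I) = 8 - (2 + 3)*(-3 + I) = 8 - 5*(-3 + I) = 8 - (-15 + 5*I) = 8 + (15 - 5*I) = 23 - 5*I)
1/(t(q, -3) + E(-2)*2) = 1/(2 + (23 - 5*(-2))*2) = 1/(2 + (23 + 10)*2) = 1/(2 + 33*2) = 1/(2 + 66) = 1/68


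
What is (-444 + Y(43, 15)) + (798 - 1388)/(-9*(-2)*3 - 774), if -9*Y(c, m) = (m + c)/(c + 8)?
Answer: -1627823/3672 ≈ -443.31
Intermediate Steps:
Y(c, m) = -(c + m)/(9*(8 + c)) (Y(c, m) = -(m + c)/(9*(c + 8)) = -(c + m)/(9*(8 + c)))
(-444 + Y(43, 15)) + (798 - 1388)/(-9*(-2)*3 - 774) = (-444 + (-1*43 - 1*15)/(9*(8 + 43))) + (798 - 1388)/(-9*(-2)*3 - 774) = (-444 + (⅑)*(-43 - 15)/51) - 590/(18*3 - 774) = (-444 + (⅑)*(1/51)*(-58)) - 590/(54 - 774) = (-444 - 58/459) - 590/(-720) = -203854/459 - 590*(-1/720) = -203854/459 + 59/72 = -1627823/3672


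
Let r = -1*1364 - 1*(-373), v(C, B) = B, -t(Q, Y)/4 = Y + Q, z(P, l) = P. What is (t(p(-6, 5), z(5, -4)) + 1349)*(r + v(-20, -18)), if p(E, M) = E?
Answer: -1365177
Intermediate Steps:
t(Q, Y) = -4*Q - 4*Y (t(Q, Y) = -4*(Y + Q) = -4*(Q + Y) = -4*Q - 4*Y)
r = -991 (r = -1364 + 373 = -991)
(t(p(-6, 5), z(5, -4)) + 1349)*(r + v(-20, -18)) = ((-4*(-6) - 4*5) + 1349)*(-991 - 18) = ((24 - 20) + 1349)*(-1009) = (4 + 1349)*(-1009) = 1353*(-1009) = -1365177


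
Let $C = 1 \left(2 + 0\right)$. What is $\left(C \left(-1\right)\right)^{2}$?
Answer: $4$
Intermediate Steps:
$C = 2$ ($C = 1 \cdot 2 = 2$)
$\left(C \left(-1\right)\right)^{2} = \left(2 \left(-1\right)\right)^{2} = \left(-2\right)^{2} = 4$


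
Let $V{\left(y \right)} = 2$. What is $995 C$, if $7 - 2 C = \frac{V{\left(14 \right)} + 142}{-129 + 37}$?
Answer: $\frac{196015}{46} \approx 4261.2$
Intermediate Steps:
$C = \frac{197}{46}$ ($C = \frac{7}{2} - \frac{\left(2 + 142\right) \frac{1}{-129 + 37}}{2} = \frac{7}{2} - \frac{144 \frac{1}{-92}}{2} = \frac{7}{2} - \frac{144 \left(- \frac{1}{92}\right)}{2} = \frac{7}{2} - - \frac{18}{23} = \frac{7}{2} + \frac{18}{23} = \frac{197}{46} \approx 4.2826$)
$995 C = 995 \cdot \frac{197}{46} = \frac{196015}{46}$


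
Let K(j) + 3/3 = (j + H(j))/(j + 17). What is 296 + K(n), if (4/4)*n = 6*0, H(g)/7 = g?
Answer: 295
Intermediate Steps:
H(g) = 7*g
n = 0 (n = 6*0 = 0)
K(j) = -1 + 8*j/(17 + j) (K(j) = -1 + (j + 7*j)/(j + 17) = -1 + (8*j)/(17 + j) = -1 + 8*j/(17 + j))
296 + K(n) = 296 + (-17 + 7*0)/(17 + 0) = 296 + (-17 + 0)/17 = 296 + (1/17)*(-17) = 296 - 1 = 295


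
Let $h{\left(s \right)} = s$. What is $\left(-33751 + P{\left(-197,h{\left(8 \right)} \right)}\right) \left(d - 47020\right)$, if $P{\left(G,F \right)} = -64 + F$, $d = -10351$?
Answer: $1939541397$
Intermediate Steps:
$\left(-33751 + P{\left(-197,h{\left(8 \right)} \right)}\right) \left(d - 47020\right) = \left(-33751 + \left(-64 + 8\right)\right) \left(-10351 - 47020\right) = \left(-33751 - 56\right) \left(-57371\right) = \left(-33807\right) \left(-57371\right) = 1939541397$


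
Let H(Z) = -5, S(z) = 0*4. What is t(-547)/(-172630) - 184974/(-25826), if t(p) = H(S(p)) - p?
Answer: 7979515982/1114585595 ≈ 7.1592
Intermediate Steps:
S(z) = 0
t(p) = -5 - p
t(-547)/(-172630) - 184974/(-25826) = (-5 - 1*(-547))/(-172630) - 184974/(-25826) = (-5 + 547)*(-1/172630) - 184974*(-1/25826) = 542*(-1/172630) + 92487/12913 = -271/86315 + 92487/12913 = 7979515982/1114585595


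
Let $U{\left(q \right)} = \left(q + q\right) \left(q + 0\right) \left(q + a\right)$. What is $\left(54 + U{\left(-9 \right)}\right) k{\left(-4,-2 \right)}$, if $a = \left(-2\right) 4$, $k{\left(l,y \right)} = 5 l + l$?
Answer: $64800$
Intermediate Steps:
$k{\left(l,y \right)} = 6 l$
$a = -8$
$U{\left(q \right)} = 2 q^{2} \left(-8 + q\right)$ ($U{\left(q \right)} = \left(q + q\right) \left(q + 0\right) \left(q - 8\right) = 2 q q \left(-8 + q\right) = 2 q^{2} \left(-8 + q\right)$)
$\left(54 + U{\left(-9 \right)}\right) k{\left(-4,-2 \right)} = \left(54 + 2 \left(-9\right)^{2} \left(-8 - 9\right)\right) 6 \left(-4\right) = \left(54 + 2 \cdot 81 \left(-17\right)\right) \left(-24\right) = \left(54 - 2754\right) \left(-24\right) = \left(-2700\right) \left(-24\right) = 64800$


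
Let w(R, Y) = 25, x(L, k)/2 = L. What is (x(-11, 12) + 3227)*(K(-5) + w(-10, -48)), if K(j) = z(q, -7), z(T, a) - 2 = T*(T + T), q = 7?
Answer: 400625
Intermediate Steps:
x(L, k) = 2*L
z(T, a) = 2 + 2*T² (z(T, a) = 2 + T*(T + T) = 2 + T*(2*T) = 2 + 2*T²)
K(j) = 100 (K(j) = 2 + 2*7² = 2 + 2*49 = 2 + 98 = 100)
(x(-11, 12) + 3227)*(K(-5) + w(-10, -48)) = (2*(-11) + 3227)*(100 + 25) = (-22 + 3227)*125 = 3205*125 = 400625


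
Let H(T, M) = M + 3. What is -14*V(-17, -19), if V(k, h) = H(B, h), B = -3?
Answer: 224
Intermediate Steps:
H(T, M) = 3 + M
V(k, h) = 3 + h
-14*V(-17, -19) = -14*(3 - 19) = -14*(-16) = 224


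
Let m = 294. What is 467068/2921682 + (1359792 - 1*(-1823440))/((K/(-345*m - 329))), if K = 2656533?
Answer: -157732885288160462/1293590774751 ≈ -1.2193e+5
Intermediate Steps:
467068/2921682 + (1359792 - 1*(-1823440))/((K/(-345*m - 329))) = 467068/2921682 + (1359792 - 1*(-1823440))/((2656533/(-345*294 - 329))) = 467068*(1/2921682) + (1359792 + 1823440)/((2656533/(-101430 - 329))) = 233534/1460841 + 3183232/((2656533/(-101759))) = 233534/1460841 + 3183232/((2656533*(-1/101759))) = 233534/1460841 + 3183232/(-2656533/101759) = 233534/1460841 + 3183232*(-101759/2656533) = 233534/1460841 - 323922505088/2656533 = -157732885288160462/1293590774751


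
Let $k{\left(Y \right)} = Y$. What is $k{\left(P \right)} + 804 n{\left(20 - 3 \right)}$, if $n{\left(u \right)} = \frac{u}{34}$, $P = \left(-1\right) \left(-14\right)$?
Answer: $416$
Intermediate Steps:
$P = 14$
$n{\left(u \right)} = \frac{u}{34}$ ($n{\left(u \right)} = u \frac{1}{34} = \frac{u}{34}$)
$k{\left(P \right)} + 804 n{\left(20 - 3 \right)} = 14 + 804 \frac{20 - 3}{34} = 14 + 804 \cdot \frac{1}{34} \cdot 17 = 14 + 804 \cdot \frac{1}{2} = 14 + 402 = 416$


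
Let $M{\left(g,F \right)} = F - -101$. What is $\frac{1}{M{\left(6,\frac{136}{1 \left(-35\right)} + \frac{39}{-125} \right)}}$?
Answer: $\frac{875}{84702} \approx 0.01033$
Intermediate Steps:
$M{\left(g,F \right)} = 101 + F$ ($M{\left(g,F \right)} = F + 101 = 101 + F$)
$\frac{1}{M{\left(6,\frac{136}{1 \left(-35\right)} + \frac{39}{-125} \right)}} = \frac{1}{101 + \left(\frac{136}{1 \left(-35\right)} + \frac{39}{-125}\right)} = \frac{1}{101 + \left(\frac{136}{-35} + 39 \left(- \frac{1}{125}\right)\right)} = \frac{1}{101 + \left(136 \left(- \frac{1}{35}\right) - \frac{39}{125}\right)} = \frac{1}{101 - \frac{3673}{875}} = \frac{1}{\frac{84702}{875}} = \frac{875}{84702}$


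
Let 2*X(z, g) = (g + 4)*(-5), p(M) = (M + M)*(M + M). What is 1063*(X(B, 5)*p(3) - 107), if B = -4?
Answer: -974771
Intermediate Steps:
p(M) = 4*M² (p(M) = (2*M)*(2*M) = 4*M²)
X(z, g) = -10 - 5*g/2 (X(z, g) = ((g + 4)*(-5))/2 = ((4 + g)*(-5))/2 = (-20 - 5*g)/2 = -10 - 5*g/2)
1063*(X(B, 5)*p(3) - 107) = 1063*((-10 - 5/2*5)*(4*3²) - 107) = 1063*((-10 - 25/2)*(4*9) - 107) = 1063*(-45/2*36 - 107) = 1063*(-810 - 107) = 1063*(-917) = -974771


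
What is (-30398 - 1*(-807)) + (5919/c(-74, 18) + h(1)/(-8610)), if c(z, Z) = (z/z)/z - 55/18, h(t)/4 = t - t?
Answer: -32213029/1022 ≈ -31520.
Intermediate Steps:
h(t) = 0 (h(t) = 4*(t - t) = 4*0 = 0)
c(z, Z) = -55/18 + 1/z (c(z, Z) = 1/z - 55*1/18 = 1/z - 55/18 = -55/18 + 1/z)
(-30398 - 1*(-807)) + (5919/c(-74, 18) + h(1)/(-8610)) = (-30398 - 1*(-807)) + (5919/(-55/18 + 1/(-74)) + 0/(-8610)) = (-30398 + 807) + (5919/(-55/18 - 1/74) + 0*(-1/8610)) = -29591 + (5919/(-1022/333) + 0) = -29591 + (5919*(-333/1022) + 0) = -29591 + (-1971027/1022 + 0) = -29591 - 1971027/1022 = -32213029/1022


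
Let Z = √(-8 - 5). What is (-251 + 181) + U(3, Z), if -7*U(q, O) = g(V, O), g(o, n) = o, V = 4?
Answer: -494/7 ≈ -70.571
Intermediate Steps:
Z = I*√13 (Z = √(-13) = I*√13 ≈ 3.6056*I)
U(q, O) = -4/7 (U(q, O) = -⅐*4 = -4/7)
(-251 + 181) + U(3, Z) = (-251 + 181) - 4/7 = -70 - 4/7 = -494/7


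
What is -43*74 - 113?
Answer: -3295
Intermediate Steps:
-43*74 - 113 = -3182 - 113 = -3295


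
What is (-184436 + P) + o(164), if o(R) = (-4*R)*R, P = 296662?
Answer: 4642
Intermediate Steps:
o(R) = -4*R**2
(-184436 + P) + o(164) = (-184436 + 296662) - 4*164**2 = 112226 - 4*26896 = 112226 - 107584 = 4642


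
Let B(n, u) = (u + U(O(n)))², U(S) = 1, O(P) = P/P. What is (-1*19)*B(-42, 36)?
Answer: -26011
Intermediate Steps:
O(P) = 1
B(n, u) = (1 + u)² (B(n, u) = (u + 1)² = (1 + u)²)
(-1*19)*B(-42, 36) = (-1*19)*(1 + 36)² = -19*37² = -19*1369 = -26011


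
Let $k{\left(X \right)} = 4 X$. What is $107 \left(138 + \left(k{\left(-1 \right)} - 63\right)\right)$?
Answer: $7597$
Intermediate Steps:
$107 \left(138 + \left(k{\left(-1 \right)} - 63\right)\right) = 107 \left(138 + \left(4 \left(-1\right) - 63\right)\right) = 107 \left(138 - 67\right) = 107 \cdot 71 = 7597$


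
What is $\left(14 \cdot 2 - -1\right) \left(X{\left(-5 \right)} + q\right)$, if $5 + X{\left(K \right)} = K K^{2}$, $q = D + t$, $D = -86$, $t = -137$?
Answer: $-10237$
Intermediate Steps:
$q = -223$ ($q = -86 - 137 = -223$)
$X{\left(K \right)} = -5 + K^{3}$ ($X{\left(K \right)} = -5 + K K^{2} = -5 + K^{3}$)
$\left(14 \cdot 2 - -1\right) \left(X{\left(-5 \right)} + q\right) = \left(14 \cdot 2 - -1\right) \left(\left(-5 + \left(-5\right)^{3}\right) - 223\right) = \left(28 + \left(-7 + 8\right)\right) \left(\left(-5 - 125\right) - 223\right) = \left(28 + 1\right) \left(-130 - 223\right) = 29 \left(-353\right) = -10237$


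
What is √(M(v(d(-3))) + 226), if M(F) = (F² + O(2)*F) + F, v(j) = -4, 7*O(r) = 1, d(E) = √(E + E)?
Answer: √11634/7 ≈ 15.409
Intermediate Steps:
d(E) = √2*√E (d(E) = √(2*E) = √2*√E)
O(r) = ⅐ (O(r) = (⅐)*1 = ⅐)
M(F) = F² + 8*F/7 (M(F) = (F² + F/7) + F = F² + 8*F/7)
√(M(v(d(-3))) + 226) = √((⅐)*(-4)*(8 + 7*(-4)) + 226) = √((⅐)*(-4)*(8 - 28) + 226) = √((⅐)*(-4)*(-20) + 226) = √(80/7 + 226) = √(1662/7) = √11634/7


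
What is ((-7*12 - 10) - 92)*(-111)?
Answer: 20646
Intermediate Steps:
((-7*12 - 10) - 92)*(-111) = ((-84 - 10) - 92)*(-111) = (-94 - 92)*(-111) = -186*(-111) = 20646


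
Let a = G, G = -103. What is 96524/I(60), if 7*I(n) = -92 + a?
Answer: -675668/195 ≈ -3465.0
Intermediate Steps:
a = -103
I(n) = -195/7 (I(n) = (-92 - 103)/7 = (1/7)*(-195) = -195/7)
96524/I(60) = 96524/(-195/7) = 96524*(-7/195) = -675668/195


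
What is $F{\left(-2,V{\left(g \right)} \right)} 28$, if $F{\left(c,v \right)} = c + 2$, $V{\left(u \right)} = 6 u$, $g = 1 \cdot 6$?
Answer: $0$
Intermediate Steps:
$g = 6$
$F{\left(c,v \right)} = 2 + c$
$F{\left(-2,V{\left(g \right)} \right)} 28 = \left(2 - 2\right) 28 = 0 \cdot 28 = 0$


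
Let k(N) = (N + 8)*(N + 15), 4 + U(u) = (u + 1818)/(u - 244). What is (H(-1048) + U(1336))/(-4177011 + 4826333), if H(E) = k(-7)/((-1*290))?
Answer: -90199/51406822740 ≈ -1.7546e-6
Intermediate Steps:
U(u) = -4 + (1818 + u)/(-244 + u) (U(u) = -4 + (u + 1818)/(u - 244) = -4 + (1818 + u)/(-244 + u))
k(N) = (8 + N)*(15 + N)
H(E) = -4/145 (H(E) = (120 + (-7)² + 23*(-7))/((-1*290)) = (120 + 49 - 161)/(-290) = 8*(-1/290) = -4/145)
(H(-1048) + U(1336))/(-4177011 + 4826333) = (-4/145 + (2794 - 3*1336)/(-244 + 1336))/(-4177011 + 4826333) = (-4/145 + (2794 - 4008)/1092)/649322 = (-4/145 + (1/1092)*(-1214))*(1/649322) = (-4/145 - 607/546)*(1/649322) = -90199/79170*1/649322 = -90199/51406822740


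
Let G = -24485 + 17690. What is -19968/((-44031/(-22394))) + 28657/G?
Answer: -77941975513/7671555 ≈ -10160.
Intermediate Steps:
G = -6795
-19968/((-44031/(-22394))) + 28657/G = -19968/((-44031/(-22394))) + 28657/(-6795) = -19968/((-44031*(-1/22394))) + 28657*(-1/6795) = -19968/44031/22394 - 28657/6795 = -19968*22394/44031 - 28657/6795 = -11465728/1129 - 28657/6795 = -77941975513/7671555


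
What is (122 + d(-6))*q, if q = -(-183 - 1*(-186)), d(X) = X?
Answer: -348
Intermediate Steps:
q = -3 (q = -(-183 + 186) = -1*3 = -3)
(122 + d(-6))*q = (122 - 6)*(-3) = 116*(-3) = -348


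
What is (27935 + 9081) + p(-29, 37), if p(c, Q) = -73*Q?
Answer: 34315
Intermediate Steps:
(27935 + 9081) + p(-29, 37) = (27935 + 9081) - 73*37 = 37016 - 2701 = 34315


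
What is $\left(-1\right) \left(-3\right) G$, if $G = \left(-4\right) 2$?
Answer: $-24$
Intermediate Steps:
$G = -8$
$\left(-1\right) \left(-3\right) G = \left(-1\right) \left(-3\right) \left(-8\right) = 3 \left(-8\right) = -24$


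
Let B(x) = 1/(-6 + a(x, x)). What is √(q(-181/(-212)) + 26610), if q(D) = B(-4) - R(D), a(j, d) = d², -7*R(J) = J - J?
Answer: √2661010/10 ≈ 163.13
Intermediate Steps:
R(J) = 0 (R(J) = -(J - J)/7 = -⅐*0 = 0)
B(x) = 1/(-6 + x²)
q(D) = ⅒ (q(D) = 1/(-6 + (-4)²) - 1*0 = 1/(-6 + 16) + 0 = 1/10 + 0 = ⅒ + 0 = ⅒)
√(q(-181/(-212)) + 26610) = √(⅒ + 26610) = √(266101/10) = √2661010/10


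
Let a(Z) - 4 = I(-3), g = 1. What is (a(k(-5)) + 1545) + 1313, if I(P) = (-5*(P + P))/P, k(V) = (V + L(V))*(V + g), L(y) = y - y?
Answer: 2852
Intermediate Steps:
L(y) = 0
k(V) = V*(1 + V) (k(V) = (V + 0)*(V + 1) = V*(1 + V))
I(P) = -10 (I(P) = (-10*P)/P = -10)
a(Z) = -6 (a(Z) = 4 - 10 = -6)
(a(k(-5)) + 1545) + 1313 = (-6 + 1545) + 1313 = 1539 + 1313 = 2852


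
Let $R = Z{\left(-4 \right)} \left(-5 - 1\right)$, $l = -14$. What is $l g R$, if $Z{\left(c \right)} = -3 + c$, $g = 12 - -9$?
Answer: $-12348$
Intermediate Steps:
$g = 21$ ($g = 12 + 9 = 21$)
$R = 42$ ($R = \left(-3 - 4\right) \left(-5 - 1\right) = \left(-7\right) \left(-6\right) = 42$)
$l g R = \left(-14\right) 21 \cdot 42 = \left(-294\right) 42 = -12348$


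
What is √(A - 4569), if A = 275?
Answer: I*√4294 ≈ 65.529*I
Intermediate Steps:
√(A - 4569) = √(275 - 4569) = √(-4294) = I*√4294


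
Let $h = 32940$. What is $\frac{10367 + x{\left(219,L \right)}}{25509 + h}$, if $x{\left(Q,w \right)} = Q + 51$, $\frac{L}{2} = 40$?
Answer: $\frac{10637}{58449} \approx 0.18199$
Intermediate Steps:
$L = 80$ ($L = 2 \cdot 40 = 80$)
$x{\left(Q,w \right)} = 51 + Q$
$\frac{10367 + x{\left(219,L \right)}}{25509 + h} = \frac{10367 + \left(51 + 219\right)}{25509 + 32940} = \frac{10367 + 270}{58449} = 10637 \cdot \frac{1}{58449} = \frac{10637}{58449}$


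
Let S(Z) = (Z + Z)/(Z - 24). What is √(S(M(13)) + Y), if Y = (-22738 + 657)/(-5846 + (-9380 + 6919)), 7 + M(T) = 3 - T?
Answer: √8916557/1599 ≈ 1.8675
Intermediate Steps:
M(T) = -4 - T (M(T) = -7 + (3 - T) = -4 - T)
S(Z) = 2*Z/(-24 + Z) (S(Z) = (2*Z)/(-24 + Z) = 2*Z/(-24 + Z))
Y = 311/117 (Y = -22081/(-5846 - 2461) = -22081/(-8307) = -22081*(-1/8307) = 311/117 ≈ 2.6581)
√(S(M(13)) + Y) = √(2*(-4 - 1*13)/(-24 + (-4 - 1*13)) + 311/117) = √(2*(-4 - 13)/(-24 + (-4 - 13)) + 311/117) = √(2*(-17)/(-24 - 17) + 311/117) = √(2*(-17)/(-41) + 311/117) = √(2*(-17)*(-1/41) + 311/117) = √(34/41 + 311/117) = √(16729/4797) = √8916557/1599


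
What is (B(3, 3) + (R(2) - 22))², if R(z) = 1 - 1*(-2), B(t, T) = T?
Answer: 256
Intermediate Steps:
R(z) = 3 (R(z) = 1 + 2 = 3)
(B(3, 3) + (R(2) - 22))² = (3 + (3 - 22))² = (3 - 19)² = (-16)² = 256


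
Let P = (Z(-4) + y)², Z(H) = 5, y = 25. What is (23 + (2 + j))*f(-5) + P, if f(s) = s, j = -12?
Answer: 835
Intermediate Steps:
P = 900 (P = (5 + 25)² = 30² = 900)
(23 + (2 + j))*f(-5) + P = (23 + (2 - 12))*(-5) + 900 = (23 - 10)*(-5) + 900 = 13*(-5) + 900 = -65 + 900 = 835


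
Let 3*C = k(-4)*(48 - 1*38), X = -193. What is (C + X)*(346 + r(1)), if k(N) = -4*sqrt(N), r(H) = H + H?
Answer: -67164 - 9280*I ≈ -67164.0 - 9280.0*I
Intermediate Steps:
r(H) = 2*H
C = -80*I/3 (C = ((-8*I)*(48 - 1*38))/3 = ((-8*I)*(48 - 38))/3 = (-8*I*10)/3 = (-80*I)/3 = -80*I/3 ≈ -26.667*I)
(C + X)*(346 + r(1)) = (-80*I/3 - 193)*(346 + 2*1) = (-193 - 80*I/3)*(346 + 2) = (-193 - 80*I/3)*348 = -67164 - 9280*I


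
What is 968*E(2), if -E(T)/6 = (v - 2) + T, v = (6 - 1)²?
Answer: -145200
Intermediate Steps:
v = 25 (v = 5² = 25)
E(T) = -138 - 6*T (E(T) = -6*((25 - 2) + T) = -6*(23 + T) = -138 - 6*T)
968*E(2) = 968*(-138 - 6*2) = 968*(-138 - 12) = 968*(-150) = -145200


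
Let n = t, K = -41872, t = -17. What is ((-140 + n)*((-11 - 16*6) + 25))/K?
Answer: -6437/20936 ≈ -0.30746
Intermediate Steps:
n = -17
((-140 + n)*((-11 - 16*6) + 25))/K = ((-140 - 17)*((-11 - 16*6) + 25))/(-41872) = -157*((-11 - 96) + 25)*(-1/41872) = -157*(-107 + 25)*(-1/41872) = -157*(-82)*(-1/41872) = 12874*(-1/41872) = -6437/20936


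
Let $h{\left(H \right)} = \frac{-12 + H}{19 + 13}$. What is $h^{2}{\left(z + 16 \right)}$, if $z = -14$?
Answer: $\frac{25}{256} \approx 0.097656$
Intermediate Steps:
$h{\left(H \right)} = - \frac{3}{8} + \frac{H}{32}$ ($h{\left(H \right)} = \frac{-12 + H}{32} = \left(-12 + H\right) \frac{1}{32} = - \frac{3}{8} + \frac{H}{32}$)
$h^{2}{\left(z + 16 \right)} = \left(- \frac{3}{8} + \frac{-14 + 16}{32}\right)^{2} = \left(- \frac{3}{8} + \frac{1}{32} \cdot 2\right)^{2} = \left(- \frac{3}{8} + \frac{1}{16}\right)^{2} = \left(- \frac{5}{16}\right)^{2} = \frac{25}{256}$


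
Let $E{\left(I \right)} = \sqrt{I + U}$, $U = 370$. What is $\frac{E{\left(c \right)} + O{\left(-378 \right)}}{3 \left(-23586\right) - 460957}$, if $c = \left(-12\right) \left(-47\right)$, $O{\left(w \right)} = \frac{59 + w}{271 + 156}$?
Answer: $\frac{11}{7829045} - \frac{\sqrt{934}}{531715} \approx -5.6072 \cdot 10^{-5}$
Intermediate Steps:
$O{\left(w \right)} = \frac{59}{427} + \frac{w}{427}$ ($O{\left(w \right)} = \frac{59 + w}{427} = \left(59 + w\right) \frac{1}{427} = \frac{59}{427} + \frac{w}{427}$)
$c = 564$
$E{\left(I \right)} = \sqrt{370 + I}$ ($E{\left(I \right)} = \sqrt{I + 370} = \sqrt{370 + I}$)
$\frac{E{\left(c \right)} + O{\left(-378 \right)}}{3 \left(-23586\right) - 460957} = \frac{\sqrt{370 + 564} + \left(\frac{59}{427} + \frac{1}{427} \left(-378\right)\right)}{3 \left(-23586\right) - 460957} = \frac{\sqrt{934} + \left(\frac{59}{427} - \frac{54}{61}\right)}{-70758 - 460957} = \frac{\sqrt{934} - \frac{319}{427}}{-531715} = \left(- \frac{319}{427} + \sqrt{934}\right) \left(- \frac{1}{531715}\right) = \frac{11}{7829045} - \frac{\sqrt{934}}{531715}$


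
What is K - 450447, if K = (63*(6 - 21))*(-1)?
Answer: -449502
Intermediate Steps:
K = 945 (K = (63*(-15))*(-1) = -945*(-1) = 945)
K - 450447 = 945 - 450447 = -449502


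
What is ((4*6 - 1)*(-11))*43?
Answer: -10879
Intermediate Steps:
((4*6 - 1)*(-11))*43 = ((24 - 1)*(-11))*43 = (23*(-11))*43 = -253*43 = -10879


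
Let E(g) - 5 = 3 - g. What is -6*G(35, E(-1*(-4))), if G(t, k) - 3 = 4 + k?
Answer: -66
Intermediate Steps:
E(g) = 8 - g (E(g) = 5 + (3 - g) = 8 - g)
G(t, k) = 7 + k (G(t, k) = 3 + (4 + k) = 7 + k)
-6*G(35, E(-1*(-4))) = -6*(7 + (8 - (-1)*(-4))) = -6*(7 + (8 - 1*4)) = -6*(7 + (8 - 4)) = -6*(7 + 4) = -6*11 = -66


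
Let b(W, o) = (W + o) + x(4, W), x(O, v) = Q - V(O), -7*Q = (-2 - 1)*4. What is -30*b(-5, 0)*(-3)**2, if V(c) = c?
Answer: 13770/7 ≈ 1967.1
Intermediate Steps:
Q = 12/7 (Q = -(-2 - 1)*4/7 = -(-3)*4/7 = -1/7*(-12) = 12/7 ≈ 1.7143)
x(O, v) = 12/7 - O
b(W, o) = -16/7 + W + o (b(W, o) = (W + o) + (12/7 - 1*4) = (W + o) + (12/7 - 4) = (W + o) - 16/7 = -16/7 + W + o)
-30*b(-5, 0)*(-3)**2 = -30*(-16/7 - 5 + 0)*(-3)**2 = -30*(-51/7)*9 = (1530/7)*9 = 13770/7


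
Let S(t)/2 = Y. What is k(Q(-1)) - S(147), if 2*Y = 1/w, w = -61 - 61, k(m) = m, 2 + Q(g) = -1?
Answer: -365/122 ≈ -2.9918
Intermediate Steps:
Q(g) = -3 (Q(g) = -2 - 1 = -3)
w = -122
Y = -1/244 (Y = (½)/(-122) = (½)*(-1/122) = -1/244 ≈ -0.0040984)
S(t) = -1/122 (S(t) = 2*(-1/244) = -1/122)
k(Q(-1)) - S(147) = -3 - 1*(-1/122) = -3 + 1/122 = -365/122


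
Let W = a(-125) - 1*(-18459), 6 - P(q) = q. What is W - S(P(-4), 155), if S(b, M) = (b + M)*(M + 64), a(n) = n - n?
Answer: -17676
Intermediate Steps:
a(n) = 0
P(q) = 6 - q
S(b, M) = (64 + M)*(M + b) (S(b, M) = (M + b)*(64 + M) = (64 + M)*(M + b))
W = 18459 (W = 0 - 1*(-18459) = 0 + 18459 = 18459)
W - S(P(-4), 155) = 18459 - (155² + 64*155 + 64*(6 - 1*(-4)) + 155*(6 - 1*(-4))) = 18459 - (24025 + 9920 + 64*(6 + 4) + 155*(6 + 4)) = 18459 - (24025 + 9920 + 64*10 + 155*10) = 18459 - (24025 + 9920 + 640 + 1550) = 18459 - 1*36135 = 18459 - 36135 = -17676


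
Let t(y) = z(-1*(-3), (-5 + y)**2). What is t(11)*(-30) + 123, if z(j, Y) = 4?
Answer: 3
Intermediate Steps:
t(y) = 4
t(11)*(-30) + 123 = 4*(-30) + 123 = -120 + 123 = 3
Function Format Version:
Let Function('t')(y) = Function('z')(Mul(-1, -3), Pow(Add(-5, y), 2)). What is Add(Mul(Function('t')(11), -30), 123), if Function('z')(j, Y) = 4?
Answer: 3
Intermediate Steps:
Function('t')(y) = 4
Add(Mul(Function('t')(11), -30), 123) = Add(Mul(4, -30), 123) = Add(-120, 123) = 3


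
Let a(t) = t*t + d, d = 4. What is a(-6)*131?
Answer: 5240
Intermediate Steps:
a(t) = 4 + t² (a(t) = t*t + 4 = t² + 4 = 4 + t²)
a(-6)*131 = (4 + (-6)²)*131 = (4 + 36)*131 = 40*131 = 5240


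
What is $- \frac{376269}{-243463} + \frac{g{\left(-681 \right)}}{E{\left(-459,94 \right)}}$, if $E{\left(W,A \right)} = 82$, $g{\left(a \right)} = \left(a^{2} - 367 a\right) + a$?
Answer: $\frac{173621677299}{19963966} \approx 8696.8$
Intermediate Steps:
$g{\left(a \right)} = a^{2} - 366 a$
$- \frac{376269}{-243463} + \frac{g{\left(-681 \right)}}{E{\left(-459,94 \right)}} = - \frac{376269}{-243463} + \frac{\left(-681\right) \left(-366 - 681\right)}{82} = \left(-376269\right) \left(- \frac{1}{243463}\right) + \left(-681\right) \left(-1047\right) \frac{1}{82} = \frac{376269}{243463} + 713007 \cdot \frac{1}{82} = \frac{376269}{243463} + \frac{713007}{82} = \frac{173621677299}{19963966}$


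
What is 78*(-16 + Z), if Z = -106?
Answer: -9516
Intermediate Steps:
78*(-16 + Z) = 78*(-16 - 106) = 78*(-122) = -9516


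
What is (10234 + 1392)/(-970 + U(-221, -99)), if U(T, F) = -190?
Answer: -5813/580 ≈ -10.022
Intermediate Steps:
(10234 + 1392)/(-970 + U(-221, -99)) = (10234 + 1392)/(-970 - 190) = 11626/(-1160) = 11626*(-1/1160) = -5813/580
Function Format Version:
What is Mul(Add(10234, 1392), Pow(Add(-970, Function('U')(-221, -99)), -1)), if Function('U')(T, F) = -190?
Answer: Rational(-5813, 580) ≈ -10.022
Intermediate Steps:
Mul(Add(10234, 1392), Pow(Add(-970, Function('U')(-221, -99)), -1)) = Mul(Add(10234, 1392), Pow(Add(-970, -190), -1)) = Mul(11626, Pow(-1160, -1)) = Mul(11626, Rational(-1, 1160)) = Rational(-5813, 580)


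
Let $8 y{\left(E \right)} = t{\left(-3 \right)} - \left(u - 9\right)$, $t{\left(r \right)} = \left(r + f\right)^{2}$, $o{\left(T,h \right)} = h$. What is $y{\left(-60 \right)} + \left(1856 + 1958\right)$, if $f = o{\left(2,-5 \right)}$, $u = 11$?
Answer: $\frac{15287}{4} \approx 3821.8$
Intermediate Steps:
$f = -5$
$t{\left(r \right)} = \left(-5 + r\right)^{2}$ ($t{\left(r \right)} = \left(r - 5\right)^{2} = \left(-5 + r\right)^{2}$)
$y{\left(E \right)} = \frac{31}{4}$ ($y{\left(E \right)} = \frac{\left(-5 - 3\right)^{2} - \left(11 - 9\right)}{8} = \frac{\left(-8\right)^{2} - \left(11 - 9\right)}{8} = \frac{64 - 2}{8} = \frac{1}{8} \cdot 62 = \frac{31}{4}$)
$y{\left(-60 \right)} + \left(1856 + 1958\right) = \frac{31}{4} + \left(1856 + 1958\right) = \frac{31}{4} + 3814 = \frac{15287}{4}$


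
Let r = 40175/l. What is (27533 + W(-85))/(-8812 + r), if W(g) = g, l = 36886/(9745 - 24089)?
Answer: -63277933/56331852 ≈ -1.1233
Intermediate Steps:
l = -18443/7172 (l = 36886/(-14344) = 36886*(-1/14344) = -18443/7172 ≈ -2.5715)
r = -288135100/18443 (r = 40175/(-18443/7172) = 40175*(-7172/18443) = -288135100/18443 ≈ -15623.)
(27533 + W(-85))/(-8812 + r) = (27533 - 85)/(-8812 - 288135100/18443) = 27448/(-450654816/18443) = 27448*(-18443/450654816) = -63277933/56331852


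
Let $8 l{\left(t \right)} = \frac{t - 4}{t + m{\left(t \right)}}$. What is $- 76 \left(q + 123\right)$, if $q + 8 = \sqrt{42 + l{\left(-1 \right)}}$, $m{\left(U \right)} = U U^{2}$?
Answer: $-8740 - 19 \sqrt{677} \approx -9234.4$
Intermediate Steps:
$m{\left(U \right)} = U^{3}$
$l{\left(t \right)} = \frac{-4 + t}{8 \left(t + t^{3}\right)}$ ($l{\left(t \right)} = \frac{\left(t - 4\right) \frac{1}{t + t^{3}}}{8} = \frac{\left(-4 + t\right) \frac{1}{t + t^{3}}}{8} = \frac{\frac{1}{t + t^{3}} \left(-4 + t\right)}{8} = \frac{-4 + t}{8 \left(t + t^{3}\right)}$)
$q = -8 + \frac{\sqrt{677}}{4}$ ($q = -8 + \sqrt{42 + \frac{-4 - 1}{8 \left(-1\right) \left(1 + \left(-1\right)^{2}\right)}} = -8 + \sqrt{42 + \frac{1}{8} \left(-1\right) \frac{1}{1 + 1} \left(-5\right)} = -8 + \sqrt{42 + \frac{1}{8} \left(-1\right) \frac{1}{2} \left(-5\right)} = -8 + \sqrt{42 + \frac{5}{16}} = -8 + \sqrt{\frac{677}{16}} = -8 + \frac{\sqrt{677}}{4} \approx -1.4952$)
$- 76 \left(q + 123\right) = - 76 \left(\left(-8 + \frac{\sqrt{677}}{4}\right) + 123\right) = - 76 \left(115 + \frac{\sqrt{677}}{4}\right) = -8740 - 19 \sqrt{677}$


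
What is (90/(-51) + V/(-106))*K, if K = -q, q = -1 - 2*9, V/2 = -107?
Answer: 4351/901 ≈ 4.8291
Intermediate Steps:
V = -214 (V = 2*(-107) = -214)
q = -19 (q = -1 - 18 = -19)
K = 19 (K = -1*(-19) = 19)
(90/(-51) + V/(-106))*K = (90/(-51) - 214/(-106))*19 = (90*(-1/51) - 214*(-1/106))*19 = (-30/17 + 107/53)*19 = (229/901)*19 = 4351/901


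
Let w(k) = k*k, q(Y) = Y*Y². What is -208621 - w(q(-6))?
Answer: -255277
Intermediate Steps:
q(Y) = Y³
w(k) = k²
-208621 - w(q(-6)) = -208621 - ((-6)³)² = -208621 - 1*(-216)² = -208621 - 1*46656 = -208621 - 46656 = -255277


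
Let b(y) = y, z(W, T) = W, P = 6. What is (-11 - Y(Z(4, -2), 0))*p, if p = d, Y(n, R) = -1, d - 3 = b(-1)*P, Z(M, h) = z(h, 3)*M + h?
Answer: 30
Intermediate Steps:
Z(M, h) = h + M*h (Z(M, h) = h*M + h = M*h + h = h + M*h)
d = -3 (d = 3 - 1*6 = 3 - 6 = -3)
p = -3
(-11 - Y(Z(4, -2), 0))*p = (-11 - 1*(-1))*(-3) = (-11 + 1)*(-3) = -10*(-3) = 30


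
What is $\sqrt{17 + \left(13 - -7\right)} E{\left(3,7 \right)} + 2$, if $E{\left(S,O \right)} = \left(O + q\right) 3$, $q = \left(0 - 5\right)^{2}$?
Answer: $2 + 96 \sqrt{37} \approx 585.95$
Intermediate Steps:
$q = 25$ ($q = \left(-5\right)^{2} = 25$)
$E{\left(S,O \right)} = 75 + 3 O$ ($E{\left(S,O \right)} = \left(O + 25\right) 3 = \left(25 + O\right) 3 = 75 + 3 O$)
$\sqrt{17 + \left(13 - -7\right)} E{\left(3,7 \right)} + 2 = \sqrt{17 + \left(13 - -7\right)} \left(75 + 3 \cdot 7\right) + 2 = \sqrt{17 + \left(13 + 7\right)} \left(75 + 21\right) + 2 = \sqrt{17 + 20} \cdot 96 + 2 = \sqrt{37} \cdot 96 + 2 = 96 \sqrt{37} + 2 = 2 + 96 \sqrt{37}$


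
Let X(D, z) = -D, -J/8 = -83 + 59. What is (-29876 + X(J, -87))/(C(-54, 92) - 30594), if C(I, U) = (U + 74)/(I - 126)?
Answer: 2706120/2753543 ≈ 0.98278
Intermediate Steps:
J = 192 (J = -8*(-83 + 59) = -8*(-24) = 192)
C(I, U) = (74 + U)/(-126 + I)
(-29876 + X(J, -87))/(C(-54, 92) - 30594) = (-29876 - 1*192)/((74 + 92)/(-126 - 54) - 30594) = (-29876 - 192)/(166/(-180) - 30594) = -30068/(-1/180*166 - 30594) = -30068/(-83/90 - 30594) = -30068/(-2753543/90) = -30068*(-90/2753543) = 2706120/2753543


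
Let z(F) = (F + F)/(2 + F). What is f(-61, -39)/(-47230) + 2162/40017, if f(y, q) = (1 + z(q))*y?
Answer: 811767175/13986021534 ≈ 0.058041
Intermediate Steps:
z(F) = 2*F/(2 + F) (z(F) = (2*F)/(2 + F) = 2*F/(2 + F))
f(y, q) = y*(1 + 2*q/(2 + q)) (f(y, q) = (1 + 2*q/(2 + q))*y = y*(1 + 2*q/(2 + q)))
f(-61, -39)/(-47230) + 2162/40017 = -61*(2 + 3*(-39))/(2 - 39)/(-47230) + 2162/40017 = -61*(2 - 117)/(-37)*(-1/47230) + 2162*(1/40017) = -61*(-1/37)*(-115)*(-1/47230) + 2162/40017 = -7015/37*(-1/47230) + 2162/40017 = 1403/349502 + 2162/40017 = 811767175/13986021534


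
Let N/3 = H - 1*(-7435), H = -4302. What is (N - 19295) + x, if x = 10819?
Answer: 923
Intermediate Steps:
N = 9399 (N = 3*(-4302 - 1*(-7435)) = 3*(-4302 + 7435) = 3*3133 = 9399)
(N - 19295) + x = (9399 - 19295) + 10819 = -9896 + 10819 = 923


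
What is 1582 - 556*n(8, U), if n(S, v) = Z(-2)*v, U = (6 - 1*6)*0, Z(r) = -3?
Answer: 1582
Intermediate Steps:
U = 0 (U = (6 - 6)*0 = 0*0 = 0)
n(S, v) = -3*v
1582 - 556*n(8, U) = 1582 - (-1668)*0 = 1582 - 556*0 = 1582 + 0 = 1582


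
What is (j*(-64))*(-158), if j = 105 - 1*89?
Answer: 161792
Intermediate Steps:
j = 16 (j = 105 - 89 = 16)
(j*(-64))*(-158) = (16*(-64))*(-158) = -1024*(-158) = 161792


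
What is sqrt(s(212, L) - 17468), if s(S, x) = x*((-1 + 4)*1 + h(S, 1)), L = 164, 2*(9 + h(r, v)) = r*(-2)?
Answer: 2*I*sqrt(13305) ≈ 230.69*I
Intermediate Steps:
h(r, v) = -9 - r (h(r, v) = -9 + (r*(-2))/2 = -9 + (-2*r)/2 = -9 - r)
s(S, x) = x*(-6 - S) (s(S, x) = x*((-1 + 4)*1 + (-9 - S)) = x*(3*1 + (-9 - S)) = x*(3 + (-9 - S)) = x*(-6 - S))
sqrt(s(212, L) - 17468) = sqrt(-1*164*(6 + 212) - 17468) = sqrt(-1*164*218 - 17468) = sqrt(-35752 - 17468) = sqrt(-53220) = 2*I*sqrt(13305)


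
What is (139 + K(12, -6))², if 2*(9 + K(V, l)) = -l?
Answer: 17689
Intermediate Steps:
K(V, l) = -9 - l/2 (K(V, l) = -9 + (-l)/2 = -9 - l/2)
(139 + K(12, -6))² = (139 + (-9 - ½*(-6)))² = (139 + (-9 + 3))² = (139 - 6)² = 133² = 17689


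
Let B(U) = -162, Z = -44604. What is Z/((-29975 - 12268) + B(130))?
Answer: 14868/14135 ≈ 1.0519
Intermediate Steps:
Z/((-29975 - 12268) + B(130)) = -44604/((-29975 - 12268) - 162) = -44604/(-42243 - 162) = -44604/(-42405) = -44604*(-1/42405) = 14868/14135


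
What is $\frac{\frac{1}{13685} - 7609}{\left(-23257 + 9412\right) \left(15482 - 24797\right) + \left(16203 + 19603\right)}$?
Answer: $- \frac{104129164}{1765392109985} \approx -5.8984 \cdot 10^{-5}$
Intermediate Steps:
$\frac{\frac{1}{13685} - 7609}{\left(-23257 + 9412\right) \left(15482 - 24797\right) + \left(16203 + 19603\right)} = \frac{\frac{1}{13685} - 7609}{\left(-13845\right) \left(-9315\right) + 35806} = - \frac{104129164}{13685 \left(128966175 + 35806\right)} = - \frac{104129164}{13685 \cdot 129001981} = \left(- \frac{104129164}{13685}\right) \frac{1}{129001981} = - \frac{104129164}{1765392109985}$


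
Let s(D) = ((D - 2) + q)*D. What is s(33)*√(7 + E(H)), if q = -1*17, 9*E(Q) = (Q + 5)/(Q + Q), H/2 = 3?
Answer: 77*√2301/3 ≈ 1231.2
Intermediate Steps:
H = 6 (H = 2*3 = 6)
E(Q) = (5 + Q)/(18*Q) (E(Q) = ((Q + 5)/(Q + Q))/9 = ((5 + Q)/((2*Q)))/9 = ((5 + Q)*(1/(2*Q)))/9 = ((5 + Q)/(2*Q))/9 = (5 + Q)/(18*Q))
q = -17
s(D) = D*(-19 + D) (s(D) = ((D - 2) - 17)*D = ((-2 + D) - 17)*D = (-19 + D)*D = D*(-19 + D))
s(33)*√(7 + E(H)) = (33*(-19 + 33))*√(7 + (1/18)*(5 + 6)/6) = (33*14)*√(7 + (1/18)*(⅙)*11) = 462*√(7 + 11/108) = 462*√(767/108) = 462*(√2301/18) = 77*√2301/3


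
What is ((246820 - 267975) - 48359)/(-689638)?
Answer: 34757/344819 ≈ 0.10080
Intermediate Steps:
((246820 - 267975) - 48359)/(-689638) = (-21155 - 48359)*(-1/689638) = -69514*(-1/689638) = 34757/344819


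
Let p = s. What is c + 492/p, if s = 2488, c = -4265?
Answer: -2652707/622 ≈ -4264.8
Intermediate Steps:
p = 2488
c + 492/p = -4265 + 492/2488 = -4265 + 492*(1/2488) = -4265 + 123/622 = -2652707/622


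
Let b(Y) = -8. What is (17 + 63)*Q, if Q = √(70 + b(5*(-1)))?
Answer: 80*√62 ≈ 629.92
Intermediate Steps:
Q = √62 (Q = √(70 - 8) = √62 ≈ 7.8740)
(17 + 63)*Q = (17 + 63)*√62 = 80*√62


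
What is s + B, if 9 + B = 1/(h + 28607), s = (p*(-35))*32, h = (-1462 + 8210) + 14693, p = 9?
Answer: -504934271/50048 ≈ -10089.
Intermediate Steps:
h = 21441 (h = 6748 + 14693 = 21441)
s = -10080 (s = (9*(-35))*32 = -315*32 = -10080)
B = -450431/50048 (B = -9 + 1/(21441 + 28607) = -9 + 1/50048 = -450431/50048 ≈ -9.0000)
s + B = -10080 - 450431/50048 = -504934271/50048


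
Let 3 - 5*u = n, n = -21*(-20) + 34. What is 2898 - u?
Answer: 14941/5 ≈ 2988.2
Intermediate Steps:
n = 454 (n = 420 + 34 = 454)
u = -451/5 (u = 3/5 - 1/5*454 = 3/5 - 454/5 = -451/5 ≈ -90.200)
2898 - u = 2898 - 1*(-451/5) = 2898 + 451/5 = 14941/5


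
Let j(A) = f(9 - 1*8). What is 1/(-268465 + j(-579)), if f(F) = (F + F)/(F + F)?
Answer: -1/268464 ≈ -3.7249e-6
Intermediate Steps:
f(F) = 1 (f(F) = (2*F)/((2*F)) = (2*F)*(1/(2*F)) = 1)
j(A) = 1
1/(-268465 + j(-579)) = 1/(-268465 + 1) = 1/(-268464) = -1/268464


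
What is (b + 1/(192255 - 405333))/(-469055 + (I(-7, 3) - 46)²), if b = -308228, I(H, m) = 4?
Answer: 65676605785/99569431698 ≈ 0.65961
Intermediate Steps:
(b + 1/(192255 - 405333))/(-469055 + (I(-7, 3) - 46)²) = (-308228 + 1/(192255 - 405333))/(-469055 + (4 - 46)²) = (-308228 + 1/(-213078))/(-469055 + (-42)²) = (-308228 - 1/213078)/(-469055 + 1764) = -65676605785/213078/(-467291) = -65676605785/213078*(-1/467291) = 65676605785/99569431698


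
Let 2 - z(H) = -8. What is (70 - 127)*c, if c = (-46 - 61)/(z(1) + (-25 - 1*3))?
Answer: -2033/6 ≈ -338.83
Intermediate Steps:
z(H) = 10 (z(H) = 2 - 1*(-8) = 2 + 8 = 10)
c = 107/18 (c = (-46 - 61)/(10 + (-25 - 1*3)) = -107/(10 + (-25 - 3)) = -107/(10 - 28) = -107/(-18) = -107*(-1/18) = 107/18 ≈ 5.9444)
(70 - 127)*c = (70 - 127)*(107/18) = -57*107/18 = -2033/6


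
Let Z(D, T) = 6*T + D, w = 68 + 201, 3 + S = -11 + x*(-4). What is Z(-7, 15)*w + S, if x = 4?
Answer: 22297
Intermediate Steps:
S = -30 (S = -3 + (-11 + 4*(-4)) = -3 + (-11 - 16) = -3 - 27 = -30)
w = 269
Z(D, T) = D + 6*T
Z(-7, 15)*w + S = (-7 + 6*15)*269 - 30 = (-7 + 90)*269 - 30 = 83*269 - 30 = 22327 - 30 = 22297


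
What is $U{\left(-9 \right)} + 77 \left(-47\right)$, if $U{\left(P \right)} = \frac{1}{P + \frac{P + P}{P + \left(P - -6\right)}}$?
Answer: $- \frac{54287}{15} \approx -3619.1$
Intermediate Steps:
$U{\left(P \right)} = \frac{1}{P + \frac{2 P}{6 + 2 P}}$ ($U{\left(P \right)} = \frac{1}{P + \frac{2 P}{P + \left(P + 6\right)}} = \frac{1}{P + \frac{2 P}{P + \left(6 + P\right)}} = \frac{1}{P + \frac{2 P}{6 + 2 P}}$)
$U{\left(-9 \right)} + 77 \left(-47\right) = \frac{3 - 9}{\left(-9\right) \left(4 - 9\right)} + 77 \left(-47\right) = \left(- \frac{1}{9}\right) \frac{1}{-5} \left(-6\right) - 3619 = \left(- \frac{1}{9}\right) \left(- \frac{1}{5}\right) \left(-6\right) - 3619 = - \frac{2}{15} - 3619 = - \frac{54287}{15}$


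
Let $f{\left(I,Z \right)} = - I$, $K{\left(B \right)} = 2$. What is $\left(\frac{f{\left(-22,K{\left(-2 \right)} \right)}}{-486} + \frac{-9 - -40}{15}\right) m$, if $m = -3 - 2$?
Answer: $- \frac{2456}{243} \approx -10.107$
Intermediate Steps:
$m = -5$
$\left(\frac{f{\left(-22,K{\left(-2 \right)} \right)}}{-486} + \frac{-9 - -40}{15}\right) m = \left(\frac{\left(-1\right) \left(-22\right)}{-486} + \frac{-9 - -40}{15}\right) \left(-5\right) = \left(22 \left(- \frac{1}{486}\right) + \left(-9 + 40\right) \frac{1}{15}\right) \left(-5\right) = \left(- \frac{11}{243} + 31 \cdot \frac{1}{15}\right) \left(-5\right) = \left(- \frac{11}{243} + \frac{31}{15}\right) \left(-5\right) = \frac{2456}{1215} \left(-5\right) = - \frac{2456}{243}$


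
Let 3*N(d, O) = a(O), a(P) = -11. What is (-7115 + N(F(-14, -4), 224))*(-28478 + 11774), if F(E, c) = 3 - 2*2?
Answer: 118910208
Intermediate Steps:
F(E, c) = -1 (F(E, c) = 3 - 4 = -1)
N(d, O) = -11/3 (N(d, O) = (⅓)*(-11) = -11/3)
(-7115 + N(F(-14, -4), 224))*(-28478 + 11774) = (-7115 - 11/3)*(-28478 + 11774) = -21356/3*(-16704) = 118910208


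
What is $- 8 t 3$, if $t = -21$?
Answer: $504$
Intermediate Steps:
$- 8 t 3 = \left(-8\right) \left(-21\right) 3 = 168 \cdot 3 = 504$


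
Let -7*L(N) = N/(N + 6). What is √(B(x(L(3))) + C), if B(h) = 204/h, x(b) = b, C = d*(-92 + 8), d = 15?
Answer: 6*I*√154 ≈ 74.458*I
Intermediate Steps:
L(N) = -N/(7*(6 + N)) (L(N) = -N/(7*(N + 6)) = -N/(7*(6 + N)))
C = -1260 (C = 15*(-92 + 8) = 15*(-84) = -1260)
√(B(x(L(3))) + C) = √(204/((-1*3/(42 + 7*3))) - 1260) = √(204/((-1*3/(42 + 21))) - 1260) = √(204/((-1*3/63)) - 1260) = √(204/((-1*3*1/63)) - 1260) = √(204/(-1/21) - 1260) = √(204*(-21) - 1260) = √(-4284 - 1260) = √(-5544) = 6*I*√154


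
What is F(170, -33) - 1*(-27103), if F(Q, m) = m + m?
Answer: 27037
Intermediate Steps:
F(Q, m) = 2*m
F(170, -33) - 1*(-27103) = 2*(-33) - 1*(-27103) = -66 + 27103 = 27037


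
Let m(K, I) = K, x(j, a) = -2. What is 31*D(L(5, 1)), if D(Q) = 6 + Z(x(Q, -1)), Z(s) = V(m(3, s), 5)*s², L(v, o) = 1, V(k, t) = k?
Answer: 558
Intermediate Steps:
Z(s) = 3*s²
D(Q) = 18 (D(Q) = 6 + 3*(-2)² = 6 + 3*4 = 6 + 12 = 18)
31*D(L(5, 1)) = 31*18 = 558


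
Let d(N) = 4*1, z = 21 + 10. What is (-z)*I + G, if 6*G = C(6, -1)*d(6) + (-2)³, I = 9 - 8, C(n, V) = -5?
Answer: -107/3 ≈ -35.667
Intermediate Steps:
z = 31
d(N) = 4
I = 1
G = -14/3 (G = (-5*4 + (-2)³)/6 = (-20 - 8)/6 = (⅙)*(-28) = -14/3 ≈ -4.6667)
(-z)*I + G = -1*31*1 - 14/3 = -31*1 - 14/3 = -31 - 14/3 = -107/3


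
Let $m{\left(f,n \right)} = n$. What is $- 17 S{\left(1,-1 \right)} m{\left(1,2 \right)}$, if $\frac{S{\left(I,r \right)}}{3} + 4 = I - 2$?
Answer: $510$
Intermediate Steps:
$S{\left(I,r \right)} = -18 + 3 I$ ($S{\left(I,r \right)} = -12 + 3 \left(I - 2\right) = -12 + 3 \left(-2 + I\right) = -12 + \left(-6 + 3 I\right) = -18 + 3 I$)
$- 17 S{\left(1,-1 \right)} m{\left(1,2 \right)} = - 17 \left(-18 + 3 \cdot 1\right) 2 = - 17 \left(-18 + 3\right) 2 = \left(-17\right) \left(-15\right) 2 = 255 \cdot 2 = 510$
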